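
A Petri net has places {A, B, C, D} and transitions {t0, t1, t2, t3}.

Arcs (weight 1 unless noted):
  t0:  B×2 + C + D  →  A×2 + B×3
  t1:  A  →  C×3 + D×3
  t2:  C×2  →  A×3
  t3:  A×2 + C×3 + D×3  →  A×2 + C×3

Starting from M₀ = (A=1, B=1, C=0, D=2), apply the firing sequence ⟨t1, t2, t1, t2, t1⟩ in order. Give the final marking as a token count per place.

(A=4, B=1, C=5, D=11)

step 1: fire t1:  (A=1, B=1, C=0, D=2) → (A=0, B=1, C=3, D=5)
step 2: fire t2:  (A=0, B=1, C=3, D=5) → (A=3, B=1, C=1, D=5)
step 3: fire t1:  (A=3, B=1, C=1, D=5) → (A=2, B=1, C=4, D=8)
step 4: fire t2:  (A=2, B=1, C=4, D=8) → (A=5, B=1, C=2, D=8)
step 5: fire t1:  (A=5, B=1, C=2, D=8) → (A=4, B=1, C=5, D=11)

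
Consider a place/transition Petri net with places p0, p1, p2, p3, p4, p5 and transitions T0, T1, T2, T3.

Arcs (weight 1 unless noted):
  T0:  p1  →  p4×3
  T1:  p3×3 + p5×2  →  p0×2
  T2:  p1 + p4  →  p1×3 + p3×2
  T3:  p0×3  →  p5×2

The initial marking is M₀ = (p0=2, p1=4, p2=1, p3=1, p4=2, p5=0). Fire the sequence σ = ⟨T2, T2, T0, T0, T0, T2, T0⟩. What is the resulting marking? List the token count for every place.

step 1: fire T2:  (p0=2, p1=4, p2=1, p3=1, p4=2, p5=0) → (p0=2, p1=6, p2=1, p3=3, p4=1, p5=0)
step 2: fire T2:  (p0=2, p1=6, p2=1, p3=3, p4=1, p5=0) → (p0=2, p1=8, p2=1, p3=5, p4=0, p5=0)
step 3: fire T0:  (p0=2, p1=8, p2=1, p3=5, p4=0, p5=0) → (p0=2, p1=7, p2=1, p3=5, p4=3, p5=0)
step 4: fire T0:  (p0=2, p1=7, p2=1, p3=5, p4=3, p5=0) → (p0=2, p1=6, p2=1, p3=5, p4=6, p5=0)
step 5: fire T0:  (p0=2, p1=6, p2=1, p3=5, p4=6, p5=0) → (p0=2, p1=5, p2=1, p3=5, p4=9, p5=0)
step 6: fire T2:  (p0=2, p1=5, p2=1, p3=5, p4=9, p5=0) → (p0=2, p1=7, p2=1, p3=7, p4=8, p5=0)
step 7: fire T0:  (p0=2, p1=7, p2=1, p3=7, p4=8, p5=0) → (p0=2, p1=6, p2=1, p3=7, p4=11, p5=0)

(p0=2, p1=6, p2=1, p3=7, p4=11, p5=0)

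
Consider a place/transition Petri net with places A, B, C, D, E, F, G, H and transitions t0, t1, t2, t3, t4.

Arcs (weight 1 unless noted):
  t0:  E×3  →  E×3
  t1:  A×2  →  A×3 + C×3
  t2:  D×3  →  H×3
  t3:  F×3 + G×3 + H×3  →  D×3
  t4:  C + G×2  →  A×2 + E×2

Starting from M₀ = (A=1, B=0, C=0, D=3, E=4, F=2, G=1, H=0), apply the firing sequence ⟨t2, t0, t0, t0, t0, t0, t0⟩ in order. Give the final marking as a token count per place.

step 1: fire t2:  (A=1, B=0, C=0, D=3, E=4, F=2, G=1, H=0) → (A=1, B=0, C=0, D=0, E=4, F=2, G=1, H=3)
step 2: fire t0:  (A=1, B=0, C=0, D=0, E=4, F=2, G=1, H=3) → (A=1, B=0, C=0, D=0, E=4, F=2, G=1, H=3)
step 3: fire t0:  (A=1, B=0, C=0, D=0, E=4, F=2, G=1, H=3) → (A=1, B=0, C=0, D=0, E=4, F=2, G=1, H=3)
step 4: fire t0:  (A=1, B=0, C=0, D=0, E=4, F=2, G=1, H=3) → (A=1, B=0, C=0, D=0, E=4, F=2, G=1, H=3)
step 5: fire t0:  (A=1, B=0, C=0, D=0, E=4, F=2, G=1, H=3) → (A=1, B=0, C=0, D=0, E=4, F=2, G=1, H=3)
step 6: fire t0:  (A=1, B=0, C=0, D=0, E=4, F=2, G=1, H=3) → (A=1, B=0, C=0, D=0, E=4, F=2, G=1, H=3)
step 7: fire t0:  (A=1, B=0, C=0, D=0, E=4, F=2, G=1, H=3) → (A=1, B=0, C=0, D=0, E=4, F=2, G=1, H=3)

(A=1, B=0, C=0, D=0, E=4, F=2, G=1, H=3)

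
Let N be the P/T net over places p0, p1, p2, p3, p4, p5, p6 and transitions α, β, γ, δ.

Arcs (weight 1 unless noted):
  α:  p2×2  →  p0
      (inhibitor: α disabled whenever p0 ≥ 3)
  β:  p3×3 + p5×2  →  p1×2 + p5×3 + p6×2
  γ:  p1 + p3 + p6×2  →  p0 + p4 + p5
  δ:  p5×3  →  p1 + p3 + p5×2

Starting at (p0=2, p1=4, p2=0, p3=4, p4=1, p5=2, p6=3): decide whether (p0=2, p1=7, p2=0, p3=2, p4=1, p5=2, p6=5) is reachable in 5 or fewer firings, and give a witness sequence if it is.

step 1: fire β:  (p0=2, p1=4, p2=0, p3=4, p4=1, p5=2, p6=3) → (p0=2, p1=6, p2=0, p3=1, p4=1, p5=3, p6=5)
step 2: fire δ:  (p0=2, p1=6, p2=0, p3=1, p4=1, p5=3, p6=5) → (p0=2, p1=7, p2=0, p3=2, p4=1, p5=2, p6=5)

YES — reachable via ⟨β, δ⟩ (2 firings)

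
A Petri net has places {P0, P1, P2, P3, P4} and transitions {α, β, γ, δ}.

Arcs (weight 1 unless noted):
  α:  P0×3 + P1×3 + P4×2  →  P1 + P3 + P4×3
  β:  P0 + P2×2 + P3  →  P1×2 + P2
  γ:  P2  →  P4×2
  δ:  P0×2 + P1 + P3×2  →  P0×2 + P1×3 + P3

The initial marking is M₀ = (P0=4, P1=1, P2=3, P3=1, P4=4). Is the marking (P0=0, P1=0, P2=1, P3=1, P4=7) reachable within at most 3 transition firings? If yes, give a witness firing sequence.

NO — not reachable within 3 firings

depth 0: 1 marking
depth 1: 3 markings reached so far
depth 2: 6 markings reached so far
depth 3: 9 markings reached so far
target is not among the 9 markings reachable within 3 steps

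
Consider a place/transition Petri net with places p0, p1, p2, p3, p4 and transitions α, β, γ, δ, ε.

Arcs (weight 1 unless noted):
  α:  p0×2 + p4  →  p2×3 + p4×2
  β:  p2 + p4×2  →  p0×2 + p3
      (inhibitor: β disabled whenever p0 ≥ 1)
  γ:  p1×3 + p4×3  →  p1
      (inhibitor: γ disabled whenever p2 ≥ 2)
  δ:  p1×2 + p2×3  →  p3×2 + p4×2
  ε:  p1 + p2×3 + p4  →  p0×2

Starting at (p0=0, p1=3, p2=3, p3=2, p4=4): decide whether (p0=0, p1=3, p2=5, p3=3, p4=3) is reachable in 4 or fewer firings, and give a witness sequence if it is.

step 1: fire β:  (p0=0, p1=3, p2=3, p3=2, p4=4) → (p0=2, p1=3, p2=2, p3=3, p4=2)
step 2: fire α:  (p0=2, p1=3, p2=2, p3=3, p4=2) → (p0=0, p1=3, p2=5, p3=3, p4=3)

YES — reachable via ⟨β, α⟩ (2 firings)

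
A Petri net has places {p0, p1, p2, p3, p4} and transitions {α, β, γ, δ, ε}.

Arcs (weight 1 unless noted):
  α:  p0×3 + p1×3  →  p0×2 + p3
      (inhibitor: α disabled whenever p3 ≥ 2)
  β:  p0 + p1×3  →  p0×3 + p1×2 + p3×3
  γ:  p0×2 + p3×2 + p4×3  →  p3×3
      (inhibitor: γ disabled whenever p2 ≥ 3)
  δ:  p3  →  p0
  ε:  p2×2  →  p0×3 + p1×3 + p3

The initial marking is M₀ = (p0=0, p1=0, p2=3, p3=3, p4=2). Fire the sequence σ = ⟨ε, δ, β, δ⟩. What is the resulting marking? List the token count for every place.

(p0=7, p1=2, p2=1, p3=5, p4=2)

step 1: fire ε:  (p0=0, p1=0, p2=3, p3=3, p4=2) → (p0=3, p1=3, p2=1, p3=4, p4=2)
step 2: fire δ:  (p0=3, p1=3, p2=1, p3=4, p4=2) → (p0=4, p1=3, p2=1, p3=3, p4=2)
step 3: fire β:  (p0=4, p1=3, p2=1, p3=3, p4=2) → (p0=6, p1=2, p2=1, p3=6, p4=2)
step 4: fire δ:  (p0=6, p1=2, p2=1, p3=6, p4=2) → (p0=7, p1=2, p2=1, p3=5, p4=2)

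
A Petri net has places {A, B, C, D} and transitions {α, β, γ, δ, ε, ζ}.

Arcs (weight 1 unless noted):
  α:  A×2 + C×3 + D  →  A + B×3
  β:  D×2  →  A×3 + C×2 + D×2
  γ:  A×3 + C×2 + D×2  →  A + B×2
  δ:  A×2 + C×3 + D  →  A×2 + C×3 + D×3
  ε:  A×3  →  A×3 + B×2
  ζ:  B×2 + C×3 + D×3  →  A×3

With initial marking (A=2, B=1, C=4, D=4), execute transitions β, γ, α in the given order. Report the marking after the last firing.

step 1: fire β:  (A=2, B=1, C=4, D=4) → (A=5, B=1, C=6, D=4)
step 2: fire γ:  (A=5, B=1, C=6, D=4) → (A=3, B=3, C=4, D=2)
step 3: fire α:  (A=3, B=3, C=4, D=2) → (A=2, B=6, C=1, D=1)

(A=2, B=6, C=1, D=1)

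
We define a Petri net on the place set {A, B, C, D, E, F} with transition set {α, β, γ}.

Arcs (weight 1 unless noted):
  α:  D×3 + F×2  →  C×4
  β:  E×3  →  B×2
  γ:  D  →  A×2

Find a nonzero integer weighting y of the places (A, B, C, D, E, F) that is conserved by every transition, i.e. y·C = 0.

Incidence matrix C (rows=places, cols=transitions):
        α    β    γ
    A   0    0    2
    B   0    2    0
    C   4    0    0
    D  -3    0   -1
    E   0   -3    0
    F  -2    0    0

Candidate y = [2, 0, 3, 4, 0, 0]; check y·C column-wise:
  col α: 2·0 + 3·4 + 4·-3 + 0·-2 = 0
  col β: 2·0 + 0·2 + 3·0 + 4·0 + 0·-3 = 0
  col γ: 2·2 + 3·0 + 4·-1 = 0

y = (A:2, B:0, C:3, D:4, E:0, F:0)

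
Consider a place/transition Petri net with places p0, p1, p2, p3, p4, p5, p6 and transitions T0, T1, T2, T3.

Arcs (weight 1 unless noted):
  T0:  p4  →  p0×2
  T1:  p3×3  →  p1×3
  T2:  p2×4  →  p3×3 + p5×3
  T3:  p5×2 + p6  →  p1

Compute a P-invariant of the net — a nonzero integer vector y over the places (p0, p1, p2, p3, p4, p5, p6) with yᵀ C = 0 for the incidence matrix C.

y = (p0:1, p1:0, p2:0, p3:0, p4:2, p5:0, p6:0)

Incidence matrix C (rows=places, cols=transitions):
       T0   T1   T2   T3
   p0   2    0    0    0
   p1   0    3    0    1
   p2   0    0   -4    0
   p3   0   -3    3    0
   p4  -1    0    0    0
   p5   0    0    3   -2
   p6   0    0    0   -1

Candidate y = [1, 0, 0, 0, 2, 0, 0]; check y·C column-wise:
  col T0: 1·2 + 2·-1 = 0
  col T1: 1·0 + 0·3 + 0·-3 + 2·0 = 0
  col T2: 1·0 + 0·-4 + 0·3 + 2·0 + 0·3 = 0
  col T3: 1·0 + 0·1 + 2·0 + 0·-2 + 0·-1 = 0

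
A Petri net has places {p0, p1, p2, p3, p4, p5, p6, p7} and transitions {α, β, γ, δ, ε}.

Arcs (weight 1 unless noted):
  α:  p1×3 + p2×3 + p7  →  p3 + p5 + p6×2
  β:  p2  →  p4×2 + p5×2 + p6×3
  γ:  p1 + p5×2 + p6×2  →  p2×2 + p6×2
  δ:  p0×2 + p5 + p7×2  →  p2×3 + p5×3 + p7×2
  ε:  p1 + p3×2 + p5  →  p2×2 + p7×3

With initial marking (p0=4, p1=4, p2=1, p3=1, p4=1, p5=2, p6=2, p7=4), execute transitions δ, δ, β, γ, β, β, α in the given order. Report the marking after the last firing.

step 1: fire δ:  (p0=4, p1=4, p2=1, p3=1, p4=1, p5=2, p6=2, p7=4) → (p0=2, p1=4, p2=4, p3=1, p4=1, p5=4, p6=2, p7=4)
step 2: fire δ:  (p0=2, p1=4, p2=4, p3=1, p4=1, p5=4, p6=2, p7=4) → (p0=0, p1=4, p2=7, p3=1, p4=1, p5=6, p6=2, p7=4)
step 3: fire β:  (p0=0, p1=4, p2=7, p3=1, p4=1, p5=6, p6=2, p7=4) → (p0=0, p1=4, p2=6, p3=1, p4=3, p5=8, p6=5, p7=4)
step 4: fire γ:  (p0=0, p1=4, p2=6, p3=1, p4=3, p5=8, p6=5, p7=4) → (p0=0, p1=3, p2=8, p3=1, p4=3, p5=6, p6=5, p7=4)
step 5: fire β:  (p0=0, p1=3, p2=8, p3=1, p4=3, p5=6, p6=5, p7=4) → (p0=0, p1=3, p2=7, p3=1, p4=5, p5=8, p6=8, p7=4)
step 6: fire β:  (p0=0, p1=3, p2=7, p3=1, p4=5, p5=8, p6=8, p7=4) → (p0=0, p1=3, p2=6, p3=1, p4=7, p5=10, p6=11, p7=4)
step 7: fire α:  (p0=0, p1=3, p2=6, p3=1, p4=7, p5=10, p6=11, p7=4) → (p0=0, p1=0, p2=3, p3=2, p4=7, p5=11, p6=13, p7=3)

(p0=0, p1=0, p2=3, p3=2, p4=7, p5=11, p6=13, p7=3)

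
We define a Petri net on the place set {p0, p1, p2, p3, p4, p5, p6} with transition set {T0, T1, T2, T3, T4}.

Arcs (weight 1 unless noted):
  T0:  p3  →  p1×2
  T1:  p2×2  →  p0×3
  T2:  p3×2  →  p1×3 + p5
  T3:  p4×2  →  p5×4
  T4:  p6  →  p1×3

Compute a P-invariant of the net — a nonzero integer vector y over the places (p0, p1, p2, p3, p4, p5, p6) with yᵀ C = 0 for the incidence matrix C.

Incidence matrix C (rows=places, cols=transitions):
       T0   T1   T2   T3   T4
   p0   0    3    0    0    0
   p1   2    0    3    0    3
   p2   0   -2    0    0    0
   p3  -1    0   -2    0    0
   p4   0    0    0   -2    0
   p5   0    0    1    4    0
   p6   0    0    0    0   -1

Candidate y = [2, 0, 3, 0, 0, 0, 0]; check y·C column-wise:
  col T0: 2·0 + 0·2 + 3·0 + 0·-1 = 0
  col T1: 2·3 + 3·-2 = 0
  col T2: 2·0 + 0·3 + 3·0 + 0·-2 + 0·1 = 0
  col T3: 2·0 + 3·0 + 0·-2 + 0·4 = 0
  col T4: 2·0 + 0·3 + 3·0 + 0·-1 = 0

y = (p0:2, p1:0, p2:3, p3:0, p4:0, p5:0, p6:0)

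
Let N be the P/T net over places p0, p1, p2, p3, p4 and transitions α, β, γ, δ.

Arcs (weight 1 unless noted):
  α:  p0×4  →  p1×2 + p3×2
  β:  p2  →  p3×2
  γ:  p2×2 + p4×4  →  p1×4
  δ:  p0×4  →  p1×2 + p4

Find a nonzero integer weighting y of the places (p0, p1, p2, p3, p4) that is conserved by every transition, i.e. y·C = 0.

Incidence matrix C (rows=places, cols=transitions):
        α    β    γ    δ
   p0  -4    0    0   -4
   p1   2    0    4    2
   p2   0   -1   -2    0
   p3   2    2    0    0
   p4   0    0   -4    1

Candidate y = [2, 3, 2, 1, 2]; check y·C column-wise:
  col α: 2·-4 + 3·2 + 2·0 + 1·2 + 2·0 = 0
  col β: 2·0 + 3·0 + 2·-1 + 1·2 + 2·0 = 0
  col γ: 2·0 + 3·4 + 2·-2 + 1·0 + 2·-4 = 0
  col δ: 2·-4 + 3·2 + 2·0 + 1·0 + 2·1 = 0

y = (p0:2, p1:3, p2:2, p3:1, p4:2)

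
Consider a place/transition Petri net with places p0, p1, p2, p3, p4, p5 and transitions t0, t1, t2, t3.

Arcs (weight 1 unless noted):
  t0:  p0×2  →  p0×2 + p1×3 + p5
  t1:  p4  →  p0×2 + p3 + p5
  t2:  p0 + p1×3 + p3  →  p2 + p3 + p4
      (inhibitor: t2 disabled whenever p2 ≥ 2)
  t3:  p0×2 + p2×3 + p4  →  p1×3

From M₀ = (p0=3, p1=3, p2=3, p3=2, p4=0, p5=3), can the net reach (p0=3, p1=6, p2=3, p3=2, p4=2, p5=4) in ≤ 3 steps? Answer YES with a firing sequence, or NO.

NO — not reachable within 3 firings

depth 0: 1 marking
depth 1: 2 markings reached so far
depth 2: 3 markings reached so far
depth 3: 4 markings reached so far
target is not among the 4 markings reachable within 3 steps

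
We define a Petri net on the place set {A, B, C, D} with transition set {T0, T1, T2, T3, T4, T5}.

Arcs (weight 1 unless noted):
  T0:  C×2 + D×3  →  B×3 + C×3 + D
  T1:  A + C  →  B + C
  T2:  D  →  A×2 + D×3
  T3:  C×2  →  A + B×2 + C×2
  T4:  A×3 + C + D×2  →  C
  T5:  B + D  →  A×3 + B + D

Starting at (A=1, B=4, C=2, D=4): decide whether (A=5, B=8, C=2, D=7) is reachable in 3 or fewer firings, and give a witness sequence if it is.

NO — not reachable within 3 firings

depth 0: 1 marking
depth 1: 6 markings reached so far
depth 2: 21 markings reached so far
depth 3: 58 markings reached so far
target is not among the 58 markings reachable within 3 steps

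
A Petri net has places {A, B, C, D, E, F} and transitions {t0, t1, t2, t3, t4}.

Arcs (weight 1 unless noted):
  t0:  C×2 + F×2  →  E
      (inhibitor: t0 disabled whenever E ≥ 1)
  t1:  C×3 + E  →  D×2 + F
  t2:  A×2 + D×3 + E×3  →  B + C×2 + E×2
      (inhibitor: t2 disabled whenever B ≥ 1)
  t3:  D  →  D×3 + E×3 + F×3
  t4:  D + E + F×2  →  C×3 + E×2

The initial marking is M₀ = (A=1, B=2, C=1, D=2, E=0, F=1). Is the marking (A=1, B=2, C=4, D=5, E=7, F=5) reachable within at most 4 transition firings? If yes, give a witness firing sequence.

YES — reachable via ⟨t3, t3, t4⟩ (3 firings)

step 1: fire t3:  (A=1, B=2, C=1, D=2, E=0, F=1) → (A=1, B=2, C=1, D=4, E=3, F=4)
step 2: fire t3:  (A=1, B=2, C=1, D=4, E=3, F=4) → (A=1, B=2, C=1, D=6, E=6, F=7)
step 3: fire t4:  (A=1, B=2, C=1, D=6, E=6, F=7) → (A=1, B=2, C=4, D=5, E=7, F=5)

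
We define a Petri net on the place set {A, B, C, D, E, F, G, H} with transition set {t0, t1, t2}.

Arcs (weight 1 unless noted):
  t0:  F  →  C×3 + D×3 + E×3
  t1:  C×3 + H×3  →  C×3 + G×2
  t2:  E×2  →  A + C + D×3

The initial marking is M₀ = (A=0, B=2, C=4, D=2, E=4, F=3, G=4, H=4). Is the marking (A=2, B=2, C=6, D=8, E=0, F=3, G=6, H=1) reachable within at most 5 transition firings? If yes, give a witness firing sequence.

step 1: fire t1:  (A=0, B=2, C=4, D=2, E=4, F=3, G=4, H=4) → (A=0, B=2, C=4, D=2, E=4, F=3, G=6, H=1)
step 2: fire t2:  (A=0, B=2, C=4, D=2, E=4, F=3, G=6, H=1) → (A=1, B=2, C=5, D=5, E=2, F=3, G=6, H=1)
step 3: fire t2:  (A=1, B=2, C=5, D=5, E=2, F=3, G=6, H=1) → (A=2, B=2, C=6, D=8, E=0, F=3, G=6, H=1)

YES — reachable via ⟨t1, t2, t2⟩ (3 firings)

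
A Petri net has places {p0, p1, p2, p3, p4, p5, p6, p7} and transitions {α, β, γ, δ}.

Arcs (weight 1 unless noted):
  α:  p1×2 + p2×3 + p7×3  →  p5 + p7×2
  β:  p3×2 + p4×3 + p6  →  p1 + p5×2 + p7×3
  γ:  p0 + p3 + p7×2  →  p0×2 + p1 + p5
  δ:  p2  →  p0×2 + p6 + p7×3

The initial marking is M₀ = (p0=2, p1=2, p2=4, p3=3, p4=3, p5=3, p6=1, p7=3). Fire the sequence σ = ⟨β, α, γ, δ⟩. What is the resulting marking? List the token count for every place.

step 1: fire β:  (p0=2, p1=2, p2=4, p3=3, p4=3, p5=3, p6=1, p7=3) → (p0=2, p1=3, p2=4, p3=1, p4=0, p5=5, p6=0, p7=6)
step 2: fire α:  (p0=2, p1=3, p2=4, p3=1, p4=0, p5=5, p6=0, p7=6) → (p0=2, p1=1, p2=1, p3=1, p4=0, p5=6, p6=0, p7=5)
step 3: fire γ:  (p0=2, p1=1, p2=1, p3=1, p4=0, p5=6, p6=0, p7=5) → (p0=3, p1=2, p2=1, p3=0, p4=0, p5=7, p6=0, p7=3)
step 4: fire δ:  (p0=3, p1=2, p2=1, p3=0, p4=0, p5=7, p6=0, p7=3) → (p0=5, p1=2, p2=0, p3=0, p4=0, p5=7, p6=1, p7=6)

(p0=5, p1=2, p2=0, p3=0, p4=0, p5=7, p6=1, p7=6)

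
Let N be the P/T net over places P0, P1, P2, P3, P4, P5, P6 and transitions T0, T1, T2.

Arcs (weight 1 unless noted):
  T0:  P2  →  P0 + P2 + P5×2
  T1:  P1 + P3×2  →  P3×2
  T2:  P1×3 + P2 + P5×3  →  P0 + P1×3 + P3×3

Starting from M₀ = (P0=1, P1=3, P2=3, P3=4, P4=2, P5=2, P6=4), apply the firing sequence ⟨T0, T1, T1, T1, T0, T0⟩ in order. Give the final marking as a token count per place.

step 1: fire T0:  (P0=1, P1=3, P2=3, P3=4, P4=2, P5=2, P6=4) → (P0=2, P1=3, P2=3, P3=4, P4=2, P5=4, P6=4)
step 2: fire T1:  (P0=2, P1=3, P2=3, P3=4, P4=2, P5=4, P6=4) → (P0=2, P1=2, P2=3, P3=4, P4=2, P5=4, P6=4)
step 3: fire T1:  (P0=2, P1=2, P2=3, P3=4, P4=2, P5=4, P6=4) → (P0=2, P1=1, P2=3, P3=4, P4=2, P5=4, P6=4)
step 4: fire T1:  (P0=2, P1=1, P2=3, P3=4, P4=2, P5=4, P6=4) → (P0=2, P1=0, P2=3, P3=4, P4=2, P5=4, P6=4)
step 5: fire T0:  (P0=2, P1=0, P2=3, P3=4, P4=2, P5=4, P6=4) → (P0=3, P1=0, P2=3, P3=4, P4=2, P5=6, P6=4)
step 6: fire T0:  (P0=3, P1=0, P2=3, P3=4, P4=2, P5=6, P6=4) → (P0=4, P1=0, P2=3, P3=4, P4=2, P5=8, P6=4)

(P0=4, P1=0, P2=3, P3=4, P4=2, P5=8, P6=4)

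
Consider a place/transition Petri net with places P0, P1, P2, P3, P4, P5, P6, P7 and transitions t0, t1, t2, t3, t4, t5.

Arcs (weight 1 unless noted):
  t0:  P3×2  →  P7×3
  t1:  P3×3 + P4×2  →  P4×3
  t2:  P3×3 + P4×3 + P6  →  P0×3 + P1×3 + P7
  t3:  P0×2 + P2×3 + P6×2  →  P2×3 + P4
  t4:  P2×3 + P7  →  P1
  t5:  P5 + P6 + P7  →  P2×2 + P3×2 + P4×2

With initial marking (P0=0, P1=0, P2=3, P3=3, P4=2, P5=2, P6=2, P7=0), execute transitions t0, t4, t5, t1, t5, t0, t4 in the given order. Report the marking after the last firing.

step 1: fire t0:  (P0=0, P1=0, P2=3, P3=3, P4=2, P5=2, P6=2, P7=0) → (P0=0, P1=0, P2=3, P3=1, P4=2, P5=2, P6=2, P7=3)
step 2: fire t4:  (P0=0, P1=0, P2=3, P3=1, P4=2, P5=2, P6=2, P7=3) → (P0=0, P1=1, P2=0, P3=1, P4=2, P5=2, P6=2, P7=2)
step 3: fire t5:  (P0=0, P1=1, P2=0, P3=1, P4=2, P5=2, P6=2, P7=2) → (P0=0, P1=1, P2=2, P3=3, P4=4, P5=1, P6=1, P7=1)
step 4: fire t1:  (P0=0, P1=1, P2=2, P3=3, P4=4, P5=1, P6=1, P7=1) → (P0=0, P1=1, P2=2, P3=0, P4=5, P5=1, P6=1, P7=1)
step 5: fire t5:  (P0=0, P1=1, P2=2, P3=0, P4=5, P5=1, P6=1, P7=1) → (P0=0, P1=1, P2=4, P3=2, P4=7, P5=0, P6=0, P7=0)
step 6: fire t0:  (P0=0, P1=1, P2=4, P3=2, P4=7, P5=0, P6=0, P7=0) → (P0=0, P1=1, P2=4, P3=0, P4=7, P5=0, P6=0, P7=3)
step 7: fire t4:  (P0=0, P1=1, P2=4, P3=0, P4=7, P5=0, P6=0, P7=3) → (P0=0, P1=2, P2=1, P3=0, P4=7, P5=0, P6=0, P7=2)

(P0=0, P1=2, P2=1, P3=0, P4=7, P5=0, P6=0, P7=2)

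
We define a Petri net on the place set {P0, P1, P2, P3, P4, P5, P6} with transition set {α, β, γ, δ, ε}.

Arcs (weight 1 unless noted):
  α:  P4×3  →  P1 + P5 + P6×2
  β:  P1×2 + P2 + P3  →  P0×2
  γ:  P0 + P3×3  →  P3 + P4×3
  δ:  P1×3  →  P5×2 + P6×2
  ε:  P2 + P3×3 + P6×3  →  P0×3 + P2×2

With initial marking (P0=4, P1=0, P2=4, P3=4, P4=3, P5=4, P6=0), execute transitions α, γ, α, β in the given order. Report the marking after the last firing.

(P0=5, P1=0, P2=3, P3=1, P4=0, P5=6, P6=4)

step 1: fire α:  (P0=4, P1=0, P2=4, P3=4, P4=3, P5=4, P6=0) → (P0=4, P1=1, P2=4, P3=4, P4=0, P5=5, P6=2)
step 2: fire γ:  (P0=4, P1=1, P2=4, P3=4, P4=0, P5=5, P6=2) → (P0=3, P1=1, P2=4, P3=2, P4=3, P5=5, P6=2)
step 3: fire α:  (P0=3, P1=1, P2=4, P3=2, P4=3, P5=5, P6=2) → (P0=3, P1=2, P2=4, P3=2, P4=0, P5=6, P6=4)
step 4: fire β:  (P0=3, P1=2, P2=4, P3=2, P4=0, P5=6, P6=4) → (P0=5, P1=0, P2=3, P3=1, P4=0, P5=6, P6=4)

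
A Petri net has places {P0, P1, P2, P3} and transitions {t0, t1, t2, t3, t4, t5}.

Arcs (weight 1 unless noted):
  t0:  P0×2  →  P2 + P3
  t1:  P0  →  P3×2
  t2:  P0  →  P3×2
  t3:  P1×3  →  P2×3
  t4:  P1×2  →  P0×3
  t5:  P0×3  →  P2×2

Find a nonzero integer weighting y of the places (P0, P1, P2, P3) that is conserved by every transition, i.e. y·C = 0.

Incidence matrix C (rows=places, cols=transitions):
       t0   t1   t2   t3   t4   t5
   P0  -2   -1   -1    0    3   -3
   P1   0    0    0   -3   -2    0
   P2   1    0    0    3    0    2
   P3   1    2    2    0    0    0

Candidate y = [2, 3, 3, 1]; check y·C column-wise:
  col t0: 2·-2 + 3·0 + 3·1 + 1·1 = 0
  col t1: 2·-1 + 3·0 + 3·0 + 1·2 = 0
  col t2: 2·-1 + 3·0 + 3·0 + 1·2 = 0
  col t3: 2·0 + 3·-3 + 3·3 + 1·0 = 0
  col t4: 2·3 + 3·-2 + 3·0 + 1·0 = 0
  col t5: 2·-3 + 3·0 + 3·2 + 1·0 = 0

y = (P0:2, P1:3, P2:3, P3:1)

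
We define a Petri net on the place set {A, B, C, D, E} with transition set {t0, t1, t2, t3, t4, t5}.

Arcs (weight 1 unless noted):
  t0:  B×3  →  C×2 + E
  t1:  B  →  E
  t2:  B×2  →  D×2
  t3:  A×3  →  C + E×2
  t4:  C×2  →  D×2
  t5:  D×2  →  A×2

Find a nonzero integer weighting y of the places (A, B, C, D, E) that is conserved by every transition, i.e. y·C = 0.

Incidence matrix C (rows=places, cols=transitions):
       t0   t1   t2   t3   t4   t5
    A   0    0    0   -3    0    2
    B  -3   -1   -2    0    0    0
    C   2    0    0    1   -2    0
    D   0    0    2    0    2   -2
    E   1    1    0    2    0    0

Candidate y = [1, 1, 1, 1, 1]; check y·C column-wise:
  col t0: 1·0 + 1·-3 + 1·2 + 1·0 + 1·1 = 0
  col t1: 1·0 + 1·-1 + 1·0 + 1·0 + 1·1 = 0
  col t2: 1·0 + 1·-2 + 1·0 + 1·2 + 1·0 = 0
  col t3: 1·-3 + 1·0 + 1·1 + 1·0 + 1·2 = 0
  col t4: 1·0 + 1·0 + 1·-2 + 1·2 + 1·0 = 0
  col t5: 1·2 + 1·0 + 1·0 + 1·-2 + 1·0 = 0

y = (A:1, B:1, C:1, D:1, E:1)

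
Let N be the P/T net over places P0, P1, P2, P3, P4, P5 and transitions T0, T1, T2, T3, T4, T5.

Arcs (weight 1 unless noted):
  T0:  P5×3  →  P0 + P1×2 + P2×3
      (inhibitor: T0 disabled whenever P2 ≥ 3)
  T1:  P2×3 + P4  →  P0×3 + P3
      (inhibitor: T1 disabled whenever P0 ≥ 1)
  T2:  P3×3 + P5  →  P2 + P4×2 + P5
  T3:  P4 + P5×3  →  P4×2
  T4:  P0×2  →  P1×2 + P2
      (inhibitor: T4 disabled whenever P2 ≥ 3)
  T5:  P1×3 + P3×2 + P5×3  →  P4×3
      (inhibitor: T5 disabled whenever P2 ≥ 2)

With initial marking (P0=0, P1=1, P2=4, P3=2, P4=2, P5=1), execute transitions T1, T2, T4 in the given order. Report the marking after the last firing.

step 1: fire T1:  (P0=0, P1=1, P2=4, P3=2, P4=2, P5=1) → (P0=3, P1=1, P2=1, P3=3, P4=1, P5=1)
step 2: fire T2:  (P0=3, P1=1, P2=1, P3=3, P4=1, P5=1) → (P0=3, P1=1, P2=2, P3=0, P4=3, P5=1)
step 3: fire T4:  (P0=3, P1=1, P2=2, P3=0, P4=3, P5=1) → (P0=1, P1=3, P2=3, P3=0, P4=3, P5=1)

(P0=1, P1=3, P2=3, P3=0, P4=3, P5=1)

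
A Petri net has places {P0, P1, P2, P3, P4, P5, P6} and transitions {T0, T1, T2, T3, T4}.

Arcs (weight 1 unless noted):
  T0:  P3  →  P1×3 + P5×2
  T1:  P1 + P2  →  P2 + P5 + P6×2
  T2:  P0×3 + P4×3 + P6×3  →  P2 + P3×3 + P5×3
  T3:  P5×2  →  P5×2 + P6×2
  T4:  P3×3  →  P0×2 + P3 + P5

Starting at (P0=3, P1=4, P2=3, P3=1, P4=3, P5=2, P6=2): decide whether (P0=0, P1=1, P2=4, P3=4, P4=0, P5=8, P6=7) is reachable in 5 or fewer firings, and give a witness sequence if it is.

step 1: fire T1:  (P0=3, P1=4, P2=3, P3=1, P4=3, P5=2, P6=2) → (P0=3, P1=3, P2=3, P3=1, P4=3, P5=3, P6=4)
step 2: fire T1:  (P0=3, P1=3, P2=3, P3=1, P4=3, P5=3, P6=4) → (P0=3, P1=2, P2=3, P3=1, P4=3, P5=4, P6=6)
step 3: fire T1:  (P0=3, P1=2, P2=3, P3=1, P4=3, P5=4, P6=6) → (P0=3, P1=1, P2=3, P3=1, P4=3, P5=5, P6=8)
step 4: fire T2:  (P0=3, P1=1, P2=3, P3=1, P4=3, P5=5, P6=8) → (P0=0, P1=1, P2=4, P3=4, P4=0, P5=8, P6=5)
step 5: fire T3:  (P0=0, P1=1, P2=4, P3=4, P4=0, P5=8, P6=5) → (P0=0, P1=1, P2=4, P3=4, P4=0, P5=8, P6=7)

YES — reachable via ⟨T1, T1, T1, T2, T3⟩ (5 firings)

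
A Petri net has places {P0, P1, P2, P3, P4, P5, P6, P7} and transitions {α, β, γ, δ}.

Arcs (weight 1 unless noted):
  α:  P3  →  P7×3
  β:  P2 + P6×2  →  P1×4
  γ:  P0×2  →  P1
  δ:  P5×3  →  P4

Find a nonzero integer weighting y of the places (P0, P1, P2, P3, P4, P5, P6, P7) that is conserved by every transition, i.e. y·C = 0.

y = (P0:1, P1:2, P2:8, P3:0, P4:0, P5:0, P6:0, P7:0)

Incidence matrix C (rows=places, cols=transitions):
        α    β    γ    δ
   P0   0    0   -2    0
   P1   0    4    1    0
   P2   0   -1    0    0
   P3  -1    0    0    0
   P4   0    0    0    1
   P5   0    0    0   -3
   P6   0   -2    0    0
   P7   3    0    0    0

Candidate y = [1, 2, 8, 0, 0, 0, 0, 0]; check y·C column-wise:
  col α: 1·0 + 2·0 + 8·0 + 0·-1 + 0·3 = 0
  col β: 1·0 + 2·4 + 8·-1 + 0·-2 = 0
  col γ: 1·-2 + 2·1 + 8·0 = 0
  col δ: 1·0 + 2·0 + 8·0 + 0·1 + 0·-3 = 0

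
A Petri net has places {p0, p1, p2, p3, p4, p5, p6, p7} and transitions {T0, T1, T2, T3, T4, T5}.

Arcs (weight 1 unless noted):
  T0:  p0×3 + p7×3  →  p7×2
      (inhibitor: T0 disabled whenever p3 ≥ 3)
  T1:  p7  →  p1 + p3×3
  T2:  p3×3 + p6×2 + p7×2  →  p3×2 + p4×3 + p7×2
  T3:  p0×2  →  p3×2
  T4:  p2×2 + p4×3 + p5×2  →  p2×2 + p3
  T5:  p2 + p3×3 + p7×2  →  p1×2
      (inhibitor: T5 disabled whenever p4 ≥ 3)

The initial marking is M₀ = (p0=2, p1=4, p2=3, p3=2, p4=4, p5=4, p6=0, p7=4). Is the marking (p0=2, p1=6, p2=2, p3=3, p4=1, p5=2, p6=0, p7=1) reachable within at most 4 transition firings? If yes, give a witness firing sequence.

NO — not reachable within 4 firings

depth 0: 1 marking
depth 1: 4 markings reached so far
depth 2: 9 markings reached so far
depth 3: 15 markings reached so far
depth 4: 21 markings reached so far
target is not among the 21 markings reachable within 4 steps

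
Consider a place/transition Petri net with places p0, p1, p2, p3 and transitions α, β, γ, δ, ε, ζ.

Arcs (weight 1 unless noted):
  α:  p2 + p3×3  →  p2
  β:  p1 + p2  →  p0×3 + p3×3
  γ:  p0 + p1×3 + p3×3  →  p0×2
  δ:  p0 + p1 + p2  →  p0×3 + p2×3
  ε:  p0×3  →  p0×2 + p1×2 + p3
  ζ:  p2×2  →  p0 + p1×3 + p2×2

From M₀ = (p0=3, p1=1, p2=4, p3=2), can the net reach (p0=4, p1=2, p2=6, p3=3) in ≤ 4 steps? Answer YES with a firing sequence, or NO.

step 1: fire δ:  (p0=3, p1=1, p2=4, p3=2) → (p0=5, p1=0, p2=6, p3=2)
step 2: fire ε:  (p0=5, p1=0, p2=6, p3=2) → (p0=4, p1=2, p2=6, p3=3)

YES — reachable via ⟨δ, ε⟩ (2 firings)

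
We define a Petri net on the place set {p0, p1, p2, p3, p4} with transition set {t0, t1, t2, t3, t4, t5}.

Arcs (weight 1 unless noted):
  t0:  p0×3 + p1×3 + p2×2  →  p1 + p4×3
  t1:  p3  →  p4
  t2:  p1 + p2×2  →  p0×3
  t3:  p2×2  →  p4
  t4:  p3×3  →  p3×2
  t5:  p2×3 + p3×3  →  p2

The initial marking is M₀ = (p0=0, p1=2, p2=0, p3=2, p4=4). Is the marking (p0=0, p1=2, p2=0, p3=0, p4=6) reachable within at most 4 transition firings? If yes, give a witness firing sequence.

step 1: fire t1:  (p0=0, p1=2, p2=0, p3=2, p4=4) → (p0=0, p1=2, p2=0, p3=1, p4=5)
step 2: fire t1:  (p0=0, p1=2, p2=0, p3=1, p4=5) → (p0=0, p1=2, p2=0, p3=0, p4=6)

YES — reachable via ⟨t1, t1⟩ (2 firings)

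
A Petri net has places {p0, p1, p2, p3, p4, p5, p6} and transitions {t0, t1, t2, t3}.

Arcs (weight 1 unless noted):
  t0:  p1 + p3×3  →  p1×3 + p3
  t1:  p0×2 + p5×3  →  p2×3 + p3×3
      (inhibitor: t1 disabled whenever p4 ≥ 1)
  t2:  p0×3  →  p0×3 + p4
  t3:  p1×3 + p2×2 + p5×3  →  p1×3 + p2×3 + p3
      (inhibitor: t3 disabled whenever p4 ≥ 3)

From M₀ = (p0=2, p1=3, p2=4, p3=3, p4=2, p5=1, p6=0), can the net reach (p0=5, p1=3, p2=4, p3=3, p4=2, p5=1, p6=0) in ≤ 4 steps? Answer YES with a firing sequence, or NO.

NO — not reachable within 4 firings

depth 0: 1 marking
depth 1: 2 markings reached so far
depth 2: 2 markings reached so far
(frontier empty at depth 2; search complete)
target is not among the 2 markings reachable within 4 steps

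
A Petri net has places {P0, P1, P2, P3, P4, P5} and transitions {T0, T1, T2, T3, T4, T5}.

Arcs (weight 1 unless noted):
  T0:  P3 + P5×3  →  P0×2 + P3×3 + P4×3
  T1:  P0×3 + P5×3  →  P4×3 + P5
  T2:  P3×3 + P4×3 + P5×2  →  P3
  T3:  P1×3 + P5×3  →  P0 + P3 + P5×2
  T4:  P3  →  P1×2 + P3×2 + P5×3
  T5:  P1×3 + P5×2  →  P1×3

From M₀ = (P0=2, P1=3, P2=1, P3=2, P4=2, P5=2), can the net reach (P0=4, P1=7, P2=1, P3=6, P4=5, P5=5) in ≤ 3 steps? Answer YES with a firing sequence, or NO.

YES — reachable via ⟨T4, T0, T4⟩ (3 firings)

step 1: fire T4:  (P0=2, P1=3, P2=1, P3=2, P4=2, P5=2) → (P0=2, P1=5, P2=1, P3=3, P4=2, P5=5)
step 2: fire T0:  (P0=2, P1=5, P2=1, P3=3, P4=2, P5=5) → (P0=4, P1=5, P2=1, P3=5, P4=5, P5=2)
step 3: fire T4:  (P0=4, P1=5, P2=1, P3=5, P4=5, P5=2) → (P0=4, P1=7, P2=1, P3=6, P4=5, P5=5)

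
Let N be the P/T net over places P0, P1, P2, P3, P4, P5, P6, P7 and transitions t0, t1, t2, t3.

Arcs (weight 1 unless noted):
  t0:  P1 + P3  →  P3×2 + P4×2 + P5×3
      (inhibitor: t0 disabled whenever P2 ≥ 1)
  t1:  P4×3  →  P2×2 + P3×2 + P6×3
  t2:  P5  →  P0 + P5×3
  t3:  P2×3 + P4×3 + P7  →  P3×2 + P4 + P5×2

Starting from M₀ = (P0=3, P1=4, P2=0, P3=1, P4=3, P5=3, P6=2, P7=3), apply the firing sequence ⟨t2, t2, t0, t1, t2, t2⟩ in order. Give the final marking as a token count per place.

step 1: fire t2:  (P0=3, P1=4, P2=0, P3=1, P4=3, P5=3, P6=2, P7=3) → (P0=4, P1=4, P2=0, P3=1, P4=3, P5=5, P6=2, P7=3)
step 2: fire t2:  (P0=4, P1=4, P2=0, P3=1, P4=3, P5=5, P6=2, P7=3) → (P0=5, P1=4, P2=0, P3=1, P4=3, P5=7, P6=2, P7=3)
step 3: fire t0:  (P0=5, P1=4, P2=0, P3=1, P4=3, P5=7, P6=2, P7=3) → (P0=5, P1=3, P2=0, P3=2, P4=5, P5=10, P6=2, P7=3)
step 4: fire t1:  (P0=5, P1=3, P2=0, P3=2, P4=5, P5=10, P6=2, P7=3) → (P0=5, P1=3, P2=2, P3=4, P4=2, P5=10, P6=5, P7=3)
step 5: fire t2:  (P0=5, P1=3, P2=2, P3=4, P4=2, P5=10, P6=5, P7=3) → (P0=6, P1=3, P2=2, P3=4, P4=2, P5=12, P6=5, P7=3)
step 6: fire t2:  (P0=6, P1=3, P2=2, P3=4, P4=2, P5=12, P6=5, P7=3) → (P0=7, P1=3, P2=2, P3=4, P4=2, P5=14, P6=5, P7=3)

(P0=7, P1=3, P2=2, P3=4, P4=2, P5=14, P6=5, P7=3)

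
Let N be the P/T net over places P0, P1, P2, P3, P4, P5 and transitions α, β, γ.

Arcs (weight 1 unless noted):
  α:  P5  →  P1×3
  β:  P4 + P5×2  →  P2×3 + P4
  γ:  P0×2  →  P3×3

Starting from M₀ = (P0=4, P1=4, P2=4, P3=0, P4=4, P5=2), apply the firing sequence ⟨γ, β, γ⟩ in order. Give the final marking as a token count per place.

(P0=0, P1=4, P2=7, P3=6, P4=4, P5=0)

step 1: fire γ:  (P0=4, P1=4, P2=4, P3=0, P4=4, P5=2) → (P0=2, P1=4, P2=4, P3=3, P4=4, P5=2)
step 2: fire β:  (P0=2, P1=4, P2=4, P3=3, P4=4, P5=2) → (P0=2, P1=4, P2=7, P3=3, P4=4, P5=0)
step 3: fire γ:  (P0=2, P1=4, P2=7, P3=3, P4=4, P5=0) → (P0=0, P1=4, P2=7, P3=6, P4=4, P5=0)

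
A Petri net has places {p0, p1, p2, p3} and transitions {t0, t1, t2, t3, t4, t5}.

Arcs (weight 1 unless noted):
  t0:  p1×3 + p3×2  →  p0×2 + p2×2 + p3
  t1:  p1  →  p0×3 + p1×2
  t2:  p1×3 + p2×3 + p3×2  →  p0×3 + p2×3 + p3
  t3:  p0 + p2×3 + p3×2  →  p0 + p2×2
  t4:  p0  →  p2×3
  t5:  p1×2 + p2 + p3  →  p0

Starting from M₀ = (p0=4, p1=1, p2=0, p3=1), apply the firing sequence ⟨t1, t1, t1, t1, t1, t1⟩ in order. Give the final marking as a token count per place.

step 1: fire t1:  (p0=4, p1=1, p2=0, p3=1) → (p0=7, p1=2, p2=0, p3=1)
step 2: fire t1:  (p0=7, p1=2, p2=0, p3=1) → (p0=10, p1=3, p2=0, p3=1)
step 3: fire t1:  (p0=10, p1=3, p2=0, p3=1) → (p0=13, p1=4, p2=0, p3=1)
step 4: fire t1:  (p0=13, p1=4, p2=0, p3=1) → (p0=16, p1=5, p2=0, p3=1)
step 5: fire t1:  (p0=16, p1=5, p2=0, p3=1) → (p0=19, p1=6, p2=0, p3=1)
step 6: fire t1:  (p0=19, p1=6, p2=0, p3=1) → (p0=22, p1=7, p2=0, p3=1)

(p0=22, p1=7, p2=0, p3=1)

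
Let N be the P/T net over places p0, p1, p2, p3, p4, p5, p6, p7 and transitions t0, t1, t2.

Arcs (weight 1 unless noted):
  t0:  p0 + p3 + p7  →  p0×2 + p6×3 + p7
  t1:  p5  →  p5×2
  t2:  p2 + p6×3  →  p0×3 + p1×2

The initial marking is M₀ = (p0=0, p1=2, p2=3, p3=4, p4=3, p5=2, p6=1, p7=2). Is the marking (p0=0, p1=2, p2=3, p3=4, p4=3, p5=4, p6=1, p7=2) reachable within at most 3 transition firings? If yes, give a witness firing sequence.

step 1: fire t1:  (p0=0, p1=2, p2=3, p3=4, p4=3, p5=2, p6=1, p7=2) → (p0=0, p1=2, p2=3, p3=4, p4=3, p5=3, p6=1, p7=2)
step 2: fire t1:  (p0=0, p1=2, p2=3, p3=4, p4=3, p5=3, p6=1, p7=2) → (p0=0, p1=2, p2=3, p3=4, p4=3, p5=4, p6=1, p7=2)

YES — reachable via ⟨t1, t1⟩ (2 firings)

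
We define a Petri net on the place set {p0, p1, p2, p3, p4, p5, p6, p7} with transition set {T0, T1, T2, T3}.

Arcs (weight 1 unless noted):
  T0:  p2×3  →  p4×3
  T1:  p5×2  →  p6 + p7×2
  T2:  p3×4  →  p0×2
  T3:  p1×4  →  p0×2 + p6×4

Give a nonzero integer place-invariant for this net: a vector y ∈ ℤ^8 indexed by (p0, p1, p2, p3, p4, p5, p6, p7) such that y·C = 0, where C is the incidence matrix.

y = (p0:2, p1:1, p2:0, p3:1, p4:0, p5:0, p6:0, p7:0)

Incidence matrix C (rows=places, cols=transitions):
       T0   T1   T2   T3
   p0   0    0    2    2
   p1   0    0    0   -4
   p2  -3    0    0    0
   p3   0    0   -4    0
   p4   3    0    0    0
   p5   0   -2    0    0
   p6   0    1    0    4
   p7   0    2    0    0

Candidate y = [2, 1, 0, 1, 0, 0, 0, 0]; check y·C column-wise:
  col T0: 2·0 + 1·0 + 0·-3 + 1·0 + 0·3 = 0
  col T1: 2·0 + 1·0 + 1·0 + 0·-2 + 0·1 + 0·2 = 0
  col T2: 2·2 + 1·0 + 1·-4 = 0
  col T3: 2·2 + 1·-4 + 1·0 + 0·4 = 0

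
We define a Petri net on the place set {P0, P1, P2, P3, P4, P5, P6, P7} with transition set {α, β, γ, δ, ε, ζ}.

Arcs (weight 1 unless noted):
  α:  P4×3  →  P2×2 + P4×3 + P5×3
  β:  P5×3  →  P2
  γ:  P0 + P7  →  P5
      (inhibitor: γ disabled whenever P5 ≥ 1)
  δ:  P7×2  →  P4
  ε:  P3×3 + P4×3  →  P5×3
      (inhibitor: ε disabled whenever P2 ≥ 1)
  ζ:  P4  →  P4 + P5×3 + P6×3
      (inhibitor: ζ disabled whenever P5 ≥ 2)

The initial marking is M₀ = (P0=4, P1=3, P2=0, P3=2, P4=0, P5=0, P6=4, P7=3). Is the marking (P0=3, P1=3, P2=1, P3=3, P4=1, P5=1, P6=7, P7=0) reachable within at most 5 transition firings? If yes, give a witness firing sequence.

NO — not reachable within 5 firings

depth 0: 1 marking
depth 1: 3 markings reached so far
depth 2: 5 markings reached so far
depth 3: 7 markings reached so far
depth 4: 9 markings reached so far
depth 5: 11 markings reached so far
target is not among the 11 markings reachable within 5 steps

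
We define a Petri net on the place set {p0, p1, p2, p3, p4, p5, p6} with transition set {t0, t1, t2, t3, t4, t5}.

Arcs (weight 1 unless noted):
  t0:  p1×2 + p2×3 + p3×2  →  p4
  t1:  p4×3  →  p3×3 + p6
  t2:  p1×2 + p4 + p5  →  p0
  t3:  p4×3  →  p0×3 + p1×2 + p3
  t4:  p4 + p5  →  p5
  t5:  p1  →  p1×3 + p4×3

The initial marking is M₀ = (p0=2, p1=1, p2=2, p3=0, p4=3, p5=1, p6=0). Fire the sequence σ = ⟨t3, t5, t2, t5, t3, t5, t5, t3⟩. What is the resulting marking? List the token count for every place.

(p0=12, p1=13, p2=2, p3=3, p4=5, p5=0, p6=0)

step 1: fire t3:  (p0=2, p1=1, p2=2, p3=0, p4=3, p5=1, p6=0) → (p0=5, p1=3, p2=2, p3=1, p4=0, p5=1, p6=0)
step 2: fire t5:  (p0=5, p1=3, p2=2, p3=1, p4=0, p5=1, p6=0) → (p0=5, p1=5, p2=2, p3=1, p4=3, p5=1, p6=0)
step 3: fire t2:  (p0=5, p1=5, p2=2, p3=1, p4=3, p5=1, p6=0) → (p0=6, p1=3, p2=2, p3=1, p4=2, p5=0, p6=0)
step 4: fire t5:  (p0=6, p1=3, p2=2, p3=1, p4=2, p5=0, p6=0) → (p0=6, p1=5, p2=2, p3=1, p4=5, p5=0, p6=0)
step 5: fire t3:  (p0=6, p1=5, p2=2, p3=1, p4=5, p5=0, p6=0) → (p0=9, p1=7, p2=2, p3=2, p4=2, p5=0, p6=0)
step 6: fire t5:  (p0=9, p1=7, p2=2, p3=2, p4=2, p5=0, p6=0) → (p0=9, p1=9, p2=2, p3=2, p4=5, p5=0, p6=0)
step 7: fire t5:  (p0=9, p1=9, p2=2, p3=2, p4=5, p5=0, p6=0) → (p0=9, p1=11, p2=2, p3=2, p4=8, p5=0, p6=0)
step 8: fire t3:  (p0=9, p1=11, p2=2, p3=2, p4=8, p5=0, p6=0) → (p0=12, p1=13, p2=2, p3=3, p4=5, p5=0, p6=0)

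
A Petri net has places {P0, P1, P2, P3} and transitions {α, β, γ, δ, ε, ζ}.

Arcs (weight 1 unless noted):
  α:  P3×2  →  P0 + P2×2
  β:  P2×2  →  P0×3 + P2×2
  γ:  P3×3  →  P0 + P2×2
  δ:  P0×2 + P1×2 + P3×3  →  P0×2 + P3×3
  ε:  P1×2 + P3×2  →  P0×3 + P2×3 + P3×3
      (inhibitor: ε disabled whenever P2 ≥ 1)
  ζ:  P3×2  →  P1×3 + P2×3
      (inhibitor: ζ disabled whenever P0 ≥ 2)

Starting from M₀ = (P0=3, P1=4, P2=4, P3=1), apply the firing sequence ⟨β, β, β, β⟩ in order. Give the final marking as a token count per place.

step 1: fire β:  (P0=3, P1=4, P2=4, P3=1) → (P0=6, P1=4, P2=4, P3=1)
step 2: fire β:  (P0=6, P1=4, P2=4, P3=1) → (P0=9, P1=4, P2=4, P3=1)
step 3: fire β:  (P0=9, P1=4, P2=4, P3=1) → (P0=12, P1=4, P2=4, P3=1)
step 4: fire β:  (P0=12, P1=4, P2=4, P3=1) → (P0=15, P1=4, P2=4, P3=1)

(P0=15, P1=4, P2=4, P3=1)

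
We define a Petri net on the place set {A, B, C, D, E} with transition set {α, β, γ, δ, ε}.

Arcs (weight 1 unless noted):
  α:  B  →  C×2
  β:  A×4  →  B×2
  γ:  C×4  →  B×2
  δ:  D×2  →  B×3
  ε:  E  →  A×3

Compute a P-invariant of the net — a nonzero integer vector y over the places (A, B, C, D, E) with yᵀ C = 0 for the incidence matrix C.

Incidence matrix C (rows=places, cols=transitions):
        α    β    γ    δ    ε
    A   0   -4    0    0    3
    B  -1    2    2    3    0
    C   2    0   -4    0    0
    D   0    0    0   -2    0
    E   0    0    0    0   -1

Candidate y = [1, 2, 1, 3, 3]; check y·C column-wise:
  col α: 1·0 + 2·-1 + 1·2 + 3·0 + 3·0 = 0
  col β: 1·-4 + 2·2 + 1·0 + 3·0 + 3·0 = 0
  col γ: 1·0 + 2·2 + 1·-4 + 3·0 + 3·0 = 0
  col δ: 1·0 + 2·3 + 1·0 + 3·-2 + 3·0 = 0
  col ε: 1·3 + 2·0 + 1·0 + 3·0 + 3·-1 = 0

y = (A:1, B:2, C:1, D:3, E:3)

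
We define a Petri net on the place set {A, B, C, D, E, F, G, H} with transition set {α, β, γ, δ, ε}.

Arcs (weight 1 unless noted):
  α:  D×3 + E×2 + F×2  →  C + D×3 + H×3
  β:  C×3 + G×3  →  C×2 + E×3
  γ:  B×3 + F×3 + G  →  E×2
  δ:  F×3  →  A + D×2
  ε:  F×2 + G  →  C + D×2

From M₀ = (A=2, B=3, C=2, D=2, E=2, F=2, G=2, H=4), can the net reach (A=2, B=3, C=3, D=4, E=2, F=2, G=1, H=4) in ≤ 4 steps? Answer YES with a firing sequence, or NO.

depth 0: 1 marking
depth 1: 2 markings reached so far
depth 2: 2 markings reached so far
(frontier empty at depth 2; search complete)
target is not among the 2 markings reachable within 4 steps

NO — not reachable within 4 firings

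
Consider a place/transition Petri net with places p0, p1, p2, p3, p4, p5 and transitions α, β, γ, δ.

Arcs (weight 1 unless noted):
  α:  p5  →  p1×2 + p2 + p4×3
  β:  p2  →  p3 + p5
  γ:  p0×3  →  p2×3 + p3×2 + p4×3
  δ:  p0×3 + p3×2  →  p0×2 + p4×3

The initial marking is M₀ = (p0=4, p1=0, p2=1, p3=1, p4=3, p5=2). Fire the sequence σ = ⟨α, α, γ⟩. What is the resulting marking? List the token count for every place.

(p0=1, p1=4, p2=6, p3=3, p4=12, p5=0)

step 1: fire α:  (p0=4, p1=0, p2=1, p3=1, p4=3, p5=2) → (p0=4, p1=2, p2=2, p3=1, p4=6, p5=1)
step 2: fire α:  (p0=4, p1=2, p2=2, p3=1, p4=6, p5=1) → (p0=4, p1=4, p2=3, p3=1, p4=9, p5=0)
step 3: fire γ:  (p0=4, p1=4, p2=3, p3=1, p4=9, p5=0) → (p0=1, p1=4, p2=6, p3=3, p4=12, p5=0)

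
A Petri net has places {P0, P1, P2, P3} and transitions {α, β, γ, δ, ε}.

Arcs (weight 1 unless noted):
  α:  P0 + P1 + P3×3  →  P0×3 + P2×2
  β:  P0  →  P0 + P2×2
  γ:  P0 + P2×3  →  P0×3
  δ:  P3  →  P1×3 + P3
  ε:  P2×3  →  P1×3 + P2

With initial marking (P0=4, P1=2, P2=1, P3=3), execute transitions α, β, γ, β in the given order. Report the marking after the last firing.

(P0=8, P1=1, P2=4, P3=0)

step 1: fire α:  (P0=4, P1=2, P2=1, P3=3) → (P0=6, P1=1, P2=3, P3=0)
step 2: fire β:  (P0=6, P1=1, P2=3, P3=0) → (P0=6, P1=1, P2=5, P3=0)
step 3: fire γ:  (P0=6, P1=1, P2=5, P3=0) → (P0=8, P1=1, P2=2, P3=0)
step 4: fire β:  (P0=8, P1=1, P2=2, P3=0) → (P0=8, P1=1, P2=4, P3=0)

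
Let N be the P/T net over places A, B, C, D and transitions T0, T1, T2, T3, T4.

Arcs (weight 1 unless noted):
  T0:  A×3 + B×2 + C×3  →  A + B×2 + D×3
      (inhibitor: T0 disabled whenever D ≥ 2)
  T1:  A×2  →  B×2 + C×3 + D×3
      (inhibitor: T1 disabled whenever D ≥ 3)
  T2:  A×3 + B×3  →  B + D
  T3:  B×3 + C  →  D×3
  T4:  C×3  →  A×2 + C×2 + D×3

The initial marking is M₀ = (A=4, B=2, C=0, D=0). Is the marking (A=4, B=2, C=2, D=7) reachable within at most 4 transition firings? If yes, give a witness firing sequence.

depth 0: 1 marking
depth 1: 2 markings reached so far
depth 2: 4 markings reached so far
depth 3: 6 markings reached so far
depth 4: 6 markings reached so far
(frontier empty at depth 4; search complete)
target is not among the 6 markings reachable within 4 steps

NO — not reachable within 4 firings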